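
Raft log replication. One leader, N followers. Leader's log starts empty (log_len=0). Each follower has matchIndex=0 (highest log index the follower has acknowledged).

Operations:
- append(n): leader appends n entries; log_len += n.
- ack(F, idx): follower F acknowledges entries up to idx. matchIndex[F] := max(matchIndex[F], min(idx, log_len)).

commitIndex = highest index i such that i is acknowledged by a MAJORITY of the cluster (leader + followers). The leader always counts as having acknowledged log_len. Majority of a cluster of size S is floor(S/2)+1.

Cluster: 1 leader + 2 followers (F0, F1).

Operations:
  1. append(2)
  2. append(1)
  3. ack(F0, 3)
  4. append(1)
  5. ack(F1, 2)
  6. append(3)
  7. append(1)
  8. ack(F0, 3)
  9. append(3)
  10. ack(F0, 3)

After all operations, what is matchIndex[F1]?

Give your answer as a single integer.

Op 1: append 2 -> log_len=2
Op 2: append 1 -> log_len=3
Op 3: F0 acks idx 3 -> match: F0=3 F1=0; commitIndex=3
Op 4: append 1 -> log_len=4
Op 5: F1 acks idx 2 -> match: F0=3 F1=2; commitIndex=3
Op 6: append 3 -> log_len=7
Op 7: append 1 -> log_len=8
Op 8: F0 acks idx 3 -> match: F0=3 F1=2; commitIndex=3
Op 9: append 3 -> log_len=11
Op 10: F0 acks idx 3 -> match: F0=3 F1=2; commitIndex=3

Answer: 2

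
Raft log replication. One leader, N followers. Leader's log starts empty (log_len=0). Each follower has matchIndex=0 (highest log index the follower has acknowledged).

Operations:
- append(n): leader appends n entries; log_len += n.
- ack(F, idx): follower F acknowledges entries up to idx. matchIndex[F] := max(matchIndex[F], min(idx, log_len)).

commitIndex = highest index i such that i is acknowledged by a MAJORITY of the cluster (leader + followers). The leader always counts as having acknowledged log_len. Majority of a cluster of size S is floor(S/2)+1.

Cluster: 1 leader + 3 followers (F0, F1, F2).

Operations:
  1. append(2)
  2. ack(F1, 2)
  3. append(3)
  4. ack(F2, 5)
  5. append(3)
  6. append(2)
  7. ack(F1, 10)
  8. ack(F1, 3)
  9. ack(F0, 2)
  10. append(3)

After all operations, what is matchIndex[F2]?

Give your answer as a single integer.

Answer: 5

Derivation:
Op 1: append 2 -> log_len=2
Op 2: F1 acks idx 2 -> match: F0=0 F1=2 F2=0; commitIndex=0
Op 3: append 3 -> log_len=5
Op 4: F2 acks idx 5 -> match: F0=0 F1=2 F2=5; commitIndex=2
Op 5: append 3 -> log_len=8
Op 6: append 2 -> log_len=10
Op 7: F1 acks idx 10 -> match: F0=0 F1=10 F2=5; commitIndex=5
Op 8: F1 acks idx 3 -> match: F0=0 F1=10 F2=5; commitIndex=5
Op 9: F0 acks idx 2 -> match: F0=2 F1=10 F2=5; commitIndex=5
Op 10: append 3 -> log_len=13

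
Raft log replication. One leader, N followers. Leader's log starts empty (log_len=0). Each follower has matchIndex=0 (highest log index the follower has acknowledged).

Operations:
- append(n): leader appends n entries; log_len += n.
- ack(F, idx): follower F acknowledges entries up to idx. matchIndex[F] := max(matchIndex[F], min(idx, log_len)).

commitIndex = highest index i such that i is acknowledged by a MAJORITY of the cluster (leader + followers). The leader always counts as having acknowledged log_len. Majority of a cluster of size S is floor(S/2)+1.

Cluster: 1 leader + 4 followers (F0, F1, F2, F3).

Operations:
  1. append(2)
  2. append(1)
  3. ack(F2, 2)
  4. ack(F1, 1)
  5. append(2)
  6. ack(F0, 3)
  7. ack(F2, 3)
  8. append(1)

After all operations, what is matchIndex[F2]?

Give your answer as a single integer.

Answer: 3

Derivation:
Op 1: append 2 -> log_len=2
Op 2: append 1 -> log_len=3
Op 3: F2 acks idx 2 -> match: F0=0 F1=0 F2=2 F3=0; commitIndex=0
Op 4: F1 acks idx 1 -> match: F0=0 F1=1 F2=2 F3=0; commitIndex=1
Op 5: append 2 -> log_len=5
Op 6: F0 acks idx 3 -> match: F0=3 F1=1 F2=2 F3=0; commitIndex=2
Op 7: F2 acks idx 3 -> match: F0=3 F1=1 F2=3 F3=0; commitIndex=3
Op 8: append 1 -> log_len=6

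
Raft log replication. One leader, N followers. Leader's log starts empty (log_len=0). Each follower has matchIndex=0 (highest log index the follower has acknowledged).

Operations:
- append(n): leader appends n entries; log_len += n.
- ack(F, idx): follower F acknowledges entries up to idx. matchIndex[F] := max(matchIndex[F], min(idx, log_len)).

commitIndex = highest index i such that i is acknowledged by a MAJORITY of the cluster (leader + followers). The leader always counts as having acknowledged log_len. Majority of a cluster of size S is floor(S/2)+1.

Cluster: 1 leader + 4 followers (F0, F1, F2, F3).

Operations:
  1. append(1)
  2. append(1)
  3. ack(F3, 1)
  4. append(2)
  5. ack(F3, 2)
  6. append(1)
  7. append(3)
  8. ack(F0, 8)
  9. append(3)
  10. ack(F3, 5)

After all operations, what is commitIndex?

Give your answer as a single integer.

Op 1: append 1 -> log_len=1
Op 2: append 1 -> log_len=2
Op 3: F3 acks idx 1 -> match: F0=0 F1=0 F2=0 F3=1; commitIndex=0
Op 4: append 2 -> log_len=4
Op 5: F3 acks idx 2 -> match: F0=0 F1=0 F2=0 F3=2; commitIndex=0
Op 6: append 1 -> log_len=5
Op 7: append 3 -> log_len=8
Op 8: F0 acks idx 8 -> match: F0=8 F1=0 F2=0 F3=2; commitIndex=2
Op 9: append 3 -> log_len=11
Op 10: F3 acks idx 5 -> match: F0=8 F1=0 F2=0 F3=5; commitIndex=5

Answer: 5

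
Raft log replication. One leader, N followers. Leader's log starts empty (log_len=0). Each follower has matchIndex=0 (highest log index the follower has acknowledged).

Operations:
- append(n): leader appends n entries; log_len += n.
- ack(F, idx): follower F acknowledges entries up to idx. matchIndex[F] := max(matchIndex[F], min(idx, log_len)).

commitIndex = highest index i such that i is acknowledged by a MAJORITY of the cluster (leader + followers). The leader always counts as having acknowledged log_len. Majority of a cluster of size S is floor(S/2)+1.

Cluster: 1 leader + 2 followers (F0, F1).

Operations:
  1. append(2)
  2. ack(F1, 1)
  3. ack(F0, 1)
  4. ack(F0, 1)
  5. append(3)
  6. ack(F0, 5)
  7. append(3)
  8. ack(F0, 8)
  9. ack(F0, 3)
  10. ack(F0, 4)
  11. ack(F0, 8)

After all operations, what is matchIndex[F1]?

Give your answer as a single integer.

Answer: 1

Derivation:
Op 1: append 2 -> log_len=2
Op 2: F1 acks idx 1 -> match: F0=0 F1=1; commitIndex=1
Op 3: F0 acks idx 1 -> match: F0=1 F1=1; commitIndex=1
Op 4: F0 acks idx 1 -> match: F0=1 F1=1; commitIndex=1
Op 5: append 3 -> log_len=5
Op 6: F0 acks idx 5 -> match: F0=5 F1=1; commitIndex=5
Op 7: append 3 -> log_len=8
Op 8: F0 acks idx 8 -> match: F0=8 F1=1; commitIndex=8
Op 9: F0 acks idx 3 -> match: F0=8 F1=1; commitIndex=8
Op 10: F0 acks idx 4 -> match: F0=8 F1=1; commitIndex=8
Op 11: F0 acks idx 8 -> match: F0=8 F1=1; commitIndex=8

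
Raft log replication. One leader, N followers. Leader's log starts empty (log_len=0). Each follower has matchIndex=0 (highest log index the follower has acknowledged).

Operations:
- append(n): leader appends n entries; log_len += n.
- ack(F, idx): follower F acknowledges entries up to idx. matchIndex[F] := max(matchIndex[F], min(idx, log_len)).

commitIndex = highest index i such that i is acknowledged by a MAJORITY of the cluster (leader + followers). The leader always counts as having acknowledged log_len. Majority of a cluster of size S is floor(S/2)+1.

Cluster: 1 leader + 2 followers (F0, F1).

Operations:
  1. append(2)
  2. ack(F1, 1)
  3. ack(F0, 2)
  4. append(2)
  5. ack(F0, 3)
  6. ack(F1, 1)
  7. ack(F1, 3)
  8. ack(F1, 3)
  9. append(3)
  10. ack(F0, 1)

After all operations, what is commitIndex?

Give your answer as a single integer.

Answer: 3

Derivation:
Op 1: append 2 -> log_len=2
Op 2: F1 acks idx 1 -> match: F0=0 F1=1; commitIndex=1
Op 3: F0 acks idx 2 -> match: F0=2 F1=1; commitIndex=2
Op 4: append 2 -> log_len=4
Op 5: F0 acks idx 3 -> match: F0=3 F1=1; commitIndex=3
Op 6: F1 acks idx 1 -> match: F0=3 F1=1; commitIndex=3
Op 7: F1 acks idx 3 -> match: F0=3 F1=3; commitIndex=3
Op 8: F1 acks idx 3 -> match: F0=3 F1=3; commitIndex=3
Op 9: append 3 -> log_len=7
Op 10: F0 acks idx 1 -> match: F0=3 F1=3; commitIndex=3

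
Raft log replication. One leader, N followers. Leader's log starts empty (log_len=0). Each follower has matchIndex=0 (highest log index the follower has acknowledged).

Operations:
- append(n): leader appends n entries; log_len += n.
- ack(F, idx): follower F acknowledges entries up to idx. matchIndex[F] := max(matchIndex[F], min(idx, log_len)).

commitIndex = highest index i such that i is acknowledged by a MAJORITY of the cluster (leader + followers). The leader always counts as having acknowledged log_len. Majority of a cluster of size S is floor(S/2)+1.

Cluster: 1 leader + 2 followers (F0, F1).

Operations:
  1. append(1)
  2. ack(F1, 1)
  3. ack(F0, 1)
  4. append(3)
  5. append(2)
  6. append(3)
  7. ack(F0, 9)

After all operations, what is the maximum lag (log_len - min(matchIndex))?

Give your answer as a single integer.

Op 1: append 1 -> log_len=1
Op 2: F1 acks idx 1 -> match: F0=0 F1=1; commitIndex=1
Op 3: F0 acks idx 1 -> match: F0=1 F1=1; commitIndex=1
Op 4: append 3 -> log_len=4
Op 5: append 2 -> log_len=6
Op 6: append 3 -> log_len=9
Op 7: F0 acks idx 9 -> match: F0=9 F1=1; commitIndex=9

Answer: 8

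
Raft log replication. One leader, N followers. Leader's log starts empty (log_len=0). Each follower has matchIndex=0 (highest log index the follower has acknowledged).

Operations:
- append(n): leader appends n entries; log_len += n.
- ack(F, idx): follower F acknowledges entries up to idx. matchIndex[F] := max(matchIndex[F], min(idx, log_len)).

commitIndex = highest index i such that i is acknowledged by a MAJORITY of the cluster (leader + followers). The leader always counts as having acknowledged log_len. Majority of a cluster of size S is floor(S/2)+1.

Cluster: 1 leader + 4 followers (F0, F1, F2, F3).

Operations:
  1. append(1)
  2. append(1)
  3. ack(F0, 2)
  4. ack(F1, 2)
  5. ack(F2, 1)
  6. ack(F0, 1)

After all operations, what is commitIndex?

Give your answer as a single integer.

Answer: 2

Derivation:
Op 1: append 1 -> log_len=1
Op 2: append 1 -> log_len=2
Op 3: F0 acks idx 2 -> match: F0=2 F1=0 F2=0 F3=0; commitIndex=0
Op 4: F1 acks idx 2 -> match: F0=2 F1=2 F2=0 F3=0; commitIndex=2
Op 5: F2 acks idx 1 -> match: F0=2 F1=2 F2=1 F3=0; commitIndex=2
Op 6: F0 acks idx 1 -> match: F0=2 F1=2 F2=1 F3=0; commitIndex=2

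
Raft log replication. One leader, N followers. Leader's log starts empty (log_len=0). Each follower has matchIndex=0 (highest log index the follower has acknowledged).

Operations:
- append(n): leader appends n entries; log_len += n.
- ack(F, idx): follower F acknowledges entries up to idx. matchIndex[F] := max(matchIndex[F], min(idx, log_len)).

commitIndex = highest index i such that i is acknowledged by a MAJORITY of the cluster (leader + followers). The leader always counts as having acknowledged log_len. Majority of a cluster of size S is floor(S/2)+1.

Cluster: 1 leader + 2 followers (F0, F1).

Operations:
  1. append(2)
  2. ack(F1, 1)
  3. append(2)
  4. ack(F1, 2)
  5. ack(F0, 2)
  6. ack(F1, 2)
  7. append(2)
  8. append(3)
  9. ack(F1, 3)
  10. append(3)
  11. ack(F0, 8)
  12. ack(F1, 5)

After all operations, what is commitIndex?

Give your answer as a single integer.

Answer: 8

Derivation:
Op 1: append 2 -> log_len=2
Op 2: F1 acks idx 1 -> match: F0=0 F1=1; commitIndex=1
Op 3: append 2 -> log_len=4
Op 4: F1 acks idx 2 -> match: F0=0 F1=2; commitIndex=2
Op 5: F0 acks idx 2 -> match: F0=2 F1=2; commitIndex=2
Op 6: F1 acks idx 2 -> match: F0=2 F1=2; commitIndex=2
Op 7: append 2 -> log_len=6
Op 8: append 3 -> log_len=9
Op 9: F1 acks idx 3 -> match: F0=2 F1=3; commitIndex=3
Op 10: append 3 -> log_len=12
Op 11: F0 acks idx 8 -> match: F0=8 F1=3; commitIndex=8
Op 12: F1 acks idx 5 -> match: F0=8 F1=5; commitIndex=8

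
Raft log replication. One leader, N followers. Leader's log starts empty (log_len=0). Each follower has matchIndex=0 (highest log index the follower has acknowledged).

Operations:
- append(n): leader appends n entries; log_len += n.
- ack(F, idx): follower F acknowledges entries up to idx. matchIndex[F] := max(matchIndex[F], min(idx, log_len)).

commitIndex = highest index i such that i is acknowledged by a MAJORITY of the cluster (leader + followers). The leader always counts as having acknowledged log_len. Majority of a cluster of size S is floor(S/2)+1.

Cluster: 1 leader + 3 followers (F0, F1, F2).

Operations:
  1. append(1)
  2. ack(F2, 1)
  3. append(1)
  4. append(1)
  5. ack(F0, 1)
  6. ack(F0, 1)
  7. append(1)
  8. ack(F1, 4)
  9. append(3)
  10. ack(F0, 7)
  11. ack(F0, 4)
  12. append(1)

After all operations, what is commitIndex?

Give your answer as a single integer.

Op 1: append 1 -> log_len=1
Op 2: F2 acks idx 1 -> match: F0=0 F1=0 F2=1; commitIndex=0
Op 3: append 1 -> log_len=2
Op 4: append 1 -> log_len=3
Op 5: F0 acks idx 1 -> match: F0=1 F1=0 F2=1; commitIndex=1
Op 6: F0 acks idx 1 -> match: F0=1 F1=0 F2=1; commitIndex=1
Op 7: append 1 -> log_len=4
Op 8: F1 acks idx 4 -> match: F0=1 F1=4 F2=1; commitIndex=1
Op 9: append 3 -> log_len=7
Op 10: F0 acks idx 7 -> match: F0=7 F1=4 F2=1; commitIndex=4
Op 11: F0 acks idx 4 -> match: F0=7 F1=4 F2=1; commitIndex=4
Op 12: append 1 -> log_len=8

Answer: 4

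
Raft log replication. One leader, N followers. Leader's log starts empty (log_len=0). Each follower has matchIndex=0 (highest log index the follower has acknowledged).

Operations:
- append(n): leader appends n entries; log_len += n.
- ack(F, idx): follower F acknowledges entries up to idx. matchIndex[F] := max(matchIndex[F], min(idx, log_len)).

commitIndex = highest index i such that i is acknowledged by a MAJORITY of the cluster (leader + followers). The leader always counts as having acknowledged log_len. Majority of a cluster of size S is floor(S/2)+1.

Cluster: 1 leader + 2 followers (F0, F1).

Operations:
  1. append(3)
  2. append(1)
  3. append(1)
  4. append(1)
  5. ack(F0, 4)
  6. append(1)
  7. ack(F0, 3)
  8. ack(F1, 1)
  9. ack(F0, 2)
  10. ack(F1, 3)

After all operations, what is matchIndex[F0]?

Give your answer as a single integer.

Answer: 4

Derivation:
Op 1: append 3 -> log_len=3
Op 2: append 1 -> log_len=4
Op 3: append 1 -> log_len=5
Op 4: append 1 -> log_len=6
Op 5: F0 acks idx 4 -> match: F0=4 F1=0; commitIndex=4
Op 6: append 1 -> log_len=7
Op 7: F0 acks idx 3 -> match: F0=4 F1=0; commitIndex=4
Op 8: F1 acks idx 1 -> match: F0=4 F1=1; commitIndex=4
Op 9: F0 acks idx 2 -> match: F0=4 F1=1; commitIndex=4
Op 10: F1 acks idx 3 -> match: F0=4 F1=3; commitIndex=4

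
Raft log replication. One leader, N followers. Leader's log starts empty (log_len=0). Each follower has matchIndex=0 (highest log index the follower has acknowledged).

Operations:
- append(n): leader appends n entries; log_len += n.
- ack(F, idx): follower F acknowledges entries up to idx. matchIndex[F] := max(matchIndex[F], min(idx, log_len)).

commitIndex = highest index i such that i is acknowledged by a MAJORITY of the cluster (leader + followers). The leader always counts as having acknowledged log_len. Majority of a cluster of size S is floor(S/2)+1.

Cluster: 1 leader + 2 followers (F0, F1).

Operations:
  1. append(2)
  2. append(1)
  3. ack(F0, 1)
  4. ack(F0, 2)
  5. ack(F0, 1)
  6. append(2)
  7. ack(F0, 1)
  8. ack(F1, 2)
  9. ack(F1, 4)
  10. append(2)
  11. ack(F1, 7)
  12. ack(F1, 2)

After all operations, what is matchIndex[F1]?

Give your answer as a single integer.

Op 1: append 2 -> log_len=2
Op 2: append 1 -> log_len=3
Op 3: F0 acks idx 1 -> match: F0=1 F1=0; commitIndex=1
Op 4: F0 acks idx 2 -> match: F0=2 F1=0; commitIndex=2
Op 5: F0 acks idx 1 -> match: F0=2 F1=0; commitIndex=2
Op 6: append 2 -> log_len=5
Op 7: F0 acks idx 1 -> match: F0=2 F1=0; commitIndex=2
Op 8: F1 acks idx 2 -> match: F0=2 F1=2; commitIndex=2
Op 9: F1 acks idx 4 -> match: F0=2 F1=4; commitIndex=4
Op 10: append 2 -> log_len=7
Op 11: F1 acks idx 7 -> match: F0=2 F1=7; commitIndex=7
Op 12: F1 acks idx 2 -> match: F0=2 F1=7; commitIndex=7

Answer: 7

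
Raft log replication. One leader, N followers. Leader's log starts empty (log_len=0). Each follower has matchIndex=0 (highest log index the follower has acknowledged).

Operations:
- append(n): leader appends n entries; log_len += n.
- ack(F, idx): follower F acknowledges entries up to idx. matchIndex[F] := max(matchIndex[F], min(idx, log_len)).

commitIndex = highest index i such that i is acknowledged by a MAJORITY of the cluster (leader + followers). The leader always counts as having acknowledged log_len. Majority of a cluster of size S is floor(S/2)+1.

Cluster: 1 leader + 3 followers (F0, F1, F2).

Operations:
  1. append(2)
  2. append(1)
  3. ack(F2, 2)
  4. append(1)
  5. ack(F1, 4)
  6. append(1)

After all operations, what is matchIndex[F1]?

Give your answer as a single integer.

Op 1: append 2 -> log_len=2
Op 2: append 1 -> log_len=3
Op 3: F2 acks idx 2 -> match: F0=0 F1=0 F2=2; commitIndex=0
Op 4: append 1 -> log_len=4
Op 5: F1 acks idx 4 -> match: F0=0 F1=4 F2=2; commitIndex=2
Op 6: append 1 -> log_len=5

Answer: 4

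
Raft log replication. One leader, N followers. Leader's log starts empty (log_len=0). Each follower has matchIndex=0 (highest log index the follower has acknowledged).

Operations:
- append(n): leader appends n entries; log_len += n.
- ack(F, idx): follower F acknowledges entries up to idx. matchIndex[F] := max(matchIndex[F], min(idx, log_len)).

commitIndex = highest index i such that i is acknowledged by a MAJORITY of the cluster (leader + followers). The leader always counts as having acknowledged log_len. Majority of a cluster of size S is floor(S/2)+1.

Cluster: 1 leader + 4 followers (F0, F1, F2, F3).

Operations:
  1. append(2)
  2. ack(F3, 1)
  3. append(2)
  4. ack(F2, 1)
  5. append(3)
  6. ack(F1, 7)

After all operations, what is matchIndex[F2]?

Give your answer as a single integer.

Answer: 1

Derivation:
Op 1: append 2 -> log_len=2
Op 2: F3 acks idx 1 -> match: F0=0 F1=0 F2=0 F3=1; commitIndex=0
Op 3: append 2 -> log_len=4
Op 4: F2 acks idx 1 -> match: F0=0 F1=0 F2=1 F3=1; commitIndex=1
Op 5: append 3 -> log_len=7
Op 6: F1 acks idx 7 -> match: F0=0 F1=7 F2=1 F3=1; commitIndex=1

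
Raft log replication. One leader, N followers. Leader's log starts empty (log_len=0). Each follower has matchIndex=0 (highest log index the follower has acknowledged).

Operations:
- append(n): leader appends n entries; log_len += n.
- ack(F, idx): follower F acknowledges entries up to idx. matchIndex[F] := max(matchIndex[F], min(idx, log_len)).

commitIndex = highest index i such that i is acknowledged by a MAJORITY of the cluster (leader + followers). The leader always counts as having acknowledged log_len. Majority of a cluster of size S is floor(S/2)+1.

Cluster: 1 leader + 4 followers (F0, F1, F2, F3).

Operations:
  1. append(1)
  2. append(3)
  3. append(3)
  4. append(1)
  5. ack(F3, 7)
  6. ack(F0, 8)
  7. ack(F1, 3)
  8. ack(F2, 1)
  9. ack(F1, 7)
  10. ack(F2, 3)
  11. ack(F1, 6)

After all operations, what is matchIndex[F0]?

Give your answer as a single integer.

Answer: 8

Derivation:
Op 1: append 1 -> log_len=1
Op 2: append 3 -> log_len=4
Op 3: append 3 -> log_len=7
Op 4: append 1 -> log_len=8
Op 5: F3 acks idx 7 -> match: F0=0 F1=0 F2=0 F3=7; commitIndex=0
Op 6: F0 acks idx 8 -> match: F0=8 F1=0 F2=0 F3=7; commitIndex=7
Op 7: F1 acks idx 3 -> match: F0=8 F1=3 F2=0 F3=7; commitIndex=7
Op 8: F2 acks idx 1 -> match: F0=8 F1=3 F2=1 F3=7; commitIndex=7
Op 9: F1 acks idx 7 -> match: F0=8 F1=7 F2=1 F3=7; commitIndex=7
Op 10: F2 acks idx 3 -> match: F0=8 F1=7 F2=3 F3=7; commitIndex=7
Op 11: F1 acks idx 6 -> match: F0=8 F1=7 F2=3 F3=7; commitIndex=7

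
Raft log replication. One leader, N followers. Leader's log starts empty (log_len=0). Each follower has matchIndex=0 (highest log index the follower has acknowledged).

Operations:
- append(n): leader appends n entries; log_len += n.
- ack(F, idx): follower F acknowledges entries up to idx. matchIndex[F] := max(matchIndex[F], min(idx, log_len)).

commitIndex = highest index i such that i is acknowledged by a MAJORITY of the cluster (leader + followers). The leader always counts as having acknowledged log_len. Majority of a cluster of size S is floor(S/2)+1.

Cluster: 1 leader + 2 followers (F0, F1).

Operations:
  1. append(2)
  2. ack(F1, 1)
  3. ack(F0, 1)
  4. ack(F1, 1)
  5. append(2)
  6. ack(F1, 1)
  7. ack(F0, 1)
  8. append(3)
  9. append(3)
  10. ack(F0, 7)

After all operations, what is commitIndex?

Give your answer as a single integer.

Op 1: append 2 -> log_len=2
Op 2: F1 acks idx 1 -> match: F0=0 F1=1; commitIndex=1
Op 3: F0 acks idx 1 -> match: F0=1 F1=1; commitIndex=1
Op 4: F1 acks idx 1 -> match: F0=1 F1=1; commitIndex=1
Op 5: append 2 -> log_len=4
Op 6: F1 acks idx 1 -> match: F0=1 F1=1; commitIndex=1
Op 7: F0 acks idx 1 -> match: F0=1 F1=1; commitIndex=1
Op 8: append 3 -> log_len=7
Op 9: append 3 -> log_len=10
Op 10: F0 acks idx 7 -> match: F0=7 F1=1; commitIndex=7

Answer: 7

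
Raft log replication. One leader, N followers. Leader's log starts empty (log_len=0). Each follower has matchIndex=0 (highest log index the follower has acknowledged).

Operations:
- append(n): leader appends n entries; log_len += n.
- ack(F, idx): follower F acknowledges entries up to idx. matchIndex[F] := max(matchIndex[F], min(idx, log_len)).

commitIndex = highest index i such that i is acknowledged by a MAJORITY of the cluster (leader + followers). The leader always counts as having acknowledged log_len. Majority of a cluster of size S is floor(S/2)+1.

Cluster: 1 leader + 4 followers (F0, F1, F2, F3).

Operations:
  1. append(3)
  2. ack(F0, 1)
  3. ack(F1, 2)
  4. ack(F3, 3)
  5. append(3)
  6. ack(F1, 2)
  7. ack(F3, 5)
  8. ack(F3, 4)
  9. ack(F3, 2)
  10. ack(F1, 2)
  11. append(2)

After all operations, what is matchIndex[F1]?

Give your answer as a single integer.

Answer: 2

Derivation:
Op 1: append 3 -> log_len=3
Op 2: F0 acks idx 1 -> match: F0=1 F1=0 F2=0 F3=0; commitIndex=0
Op 3: F1 acks idx 2 -> match: F0=1 F1=2 F2=0 F3=0; commitIndex=1
Op 4: F3 acks idx 3 -> match: F0=1 F1=2 F2=0 F3=3; commitIndex=2
Op 5: append 3 -> log_len=6
Op 6: F1 acks idx 2 -> match: F0=1 F1=2 F2=0 F3=3; commitIndex=2
Op 7: F3 acks idx 5 -> match: F0=1 F1=2 F2=0 F3=5; commitIndex=2
Op 8: F3 acks idx 4 -> match: F0=1 F1=2 F2=0 F3=5; commitIndex=2
Op 9: F3 acks idx 2 -> match: F0=1 F1=2 F2=0 F3=5; commitIndex=2
Op 10: F1 acks idx 2 -> match: F0=1 F1=2 F2=0 F3=5; commitIndex=2
Op 11: append 2 -> log_len=8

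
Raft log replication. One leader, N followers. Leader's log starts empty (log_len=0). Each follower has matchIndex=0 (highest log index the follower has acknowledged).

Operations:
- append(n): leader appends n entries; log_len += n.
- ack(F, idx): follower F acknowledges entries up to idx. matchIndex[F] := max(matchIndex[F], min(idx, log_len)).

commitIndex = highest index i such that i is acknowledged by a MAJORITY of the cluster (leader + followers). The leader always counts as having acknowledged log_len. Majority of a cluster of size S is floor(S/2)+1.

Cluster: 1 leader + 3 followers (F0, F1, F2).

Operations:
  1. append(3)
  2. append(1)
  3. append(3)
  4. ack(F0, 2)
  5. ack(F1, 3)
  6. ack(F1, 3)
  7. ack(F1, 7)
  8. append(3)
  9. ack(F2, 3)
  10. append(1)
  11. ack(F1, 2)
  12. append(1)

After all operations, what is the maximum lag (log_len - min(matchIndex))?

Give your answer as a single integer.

Answer: 10

Derivation:
Op 1: append 3 -> log_len=3
Op 2: append 1 -> log_len=4
Op 3: append 3 -> log_len=7
Op 4: F0 acks idx 2 -> match: F0=2 F1=0 F2=0; commitIndex=0
Op 5: F1 acks idx 3 -> match: F0=2 F1=3 F2=0; commitIndex=2
Op 6: F1 acks idx 3 -> match: F0=2 F1=3 F2=0; commitIndex=2
Op 7: F1 acks idx 7 -> match: F0=2 F1=7 F2=0; commitIndex=2
Op 8: append 3 -> log_len=10
Op 9: F2 acks idx 3 -> match: F0=2 F1=7 F2=3; commitIndex=3
Op 10: append 1 -> log_len=11
Op 11: F1 acks idx 2 -> match: F0=2 F1=7 F2=3; commitIndex=3
Op 12: append 1 -> log_len=12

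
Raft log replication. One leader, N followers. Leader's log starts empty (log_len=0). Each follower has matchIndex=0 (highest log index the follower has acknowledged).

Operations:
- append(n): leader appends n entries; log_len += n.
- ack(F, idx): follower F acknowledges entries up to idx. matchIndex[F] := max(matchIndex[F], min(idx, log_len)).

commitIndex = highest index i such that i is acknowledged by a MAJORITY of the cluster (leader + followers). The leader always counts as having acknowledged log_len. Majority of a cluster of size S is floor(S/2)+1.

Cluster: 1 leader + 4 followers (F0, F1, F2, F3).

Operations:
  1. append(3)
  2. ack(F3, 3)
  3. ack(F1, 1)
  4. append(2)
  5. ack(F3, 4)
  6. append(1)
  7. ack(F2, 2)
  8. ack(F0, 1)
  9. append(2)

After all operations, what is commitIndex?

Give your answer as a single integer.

Answer: 2

Derivation:
Op 1: append 3 -> log_len=3
Op 2: F3 acks idx 3 -> match: F0=0 F1=0 F2=0 F3=3; commitIndex=0
Op 3: F1 acks idx 1 -> match: F0=0 F1=1 F2=0 F3=3; commitIndex=1
Op 4: append 2 -> log_len=5
Op 5: F3 acks idx 4 -> match: F0=0 F1=1 F2=0 F3=4; commitIndex=1
Op 6: append 1 -> log_len=6
Op 7: F2 acks idx 2 -> match: F0=0 F1=1 F2=2 F3=4; commitIndex=2
Op 8: F0 acks idx 1 -> match: F0=1 F1=1 F2=2 F3=4; commitIndex=2
Op 9: append 2 -> log_len=8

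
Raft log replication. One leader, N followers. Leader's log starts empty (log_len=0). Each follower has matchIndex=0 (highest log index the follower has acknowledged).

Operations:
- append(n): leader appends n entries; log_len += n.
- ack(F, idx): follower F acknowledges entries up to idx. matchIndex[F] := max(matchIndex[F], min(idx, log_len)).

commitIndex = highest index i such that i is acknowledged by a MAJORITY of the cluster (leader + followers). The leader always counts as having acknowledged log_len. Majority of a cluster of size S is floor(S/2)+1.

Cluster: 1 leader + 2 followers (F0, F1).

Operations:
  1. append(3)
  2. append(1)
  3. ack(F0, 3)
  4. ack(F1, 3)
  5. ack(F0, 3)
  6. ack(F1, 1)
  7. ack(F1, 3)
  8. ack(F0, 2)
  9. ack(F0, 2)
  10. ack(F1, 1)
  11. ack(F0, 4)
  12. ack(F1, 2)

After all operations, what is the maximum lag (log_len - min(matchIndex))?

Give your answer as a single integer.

Answer: 1

Derivation:
Op 1: append 3 -> log_len=3
Op 2: append 1 -> log_len=4
Op 3: F0 acks idx 3 -> match: F0=3 F1=0; commitIndex=3
Op 4: F1 acks idx 3 -> match: F0=3 F1=3; commitIndex=3
Op 5: F0 acks idx 3 -> match: F0=3 F1=3; commitIndex=3
Op 6: F1 acks idx 1 -> match: F0=3 F1=3; commitIndex=3
Op 7: F1 acks idx 3 -> match: F0=3 F1=3; commitIndex=3
Op 8: F0 acks idx 2 -> match: F0=3 F1=3; commitIndex=3
Op 9: F0 acks idx 2 -> match: F0=3 F1=3; commitIndex=3
Op 10: F1 acks idx 1 -> match: F0=3 F1=3; commitIndex=3
Op 11: F0 acks idx 4 -> match: F0=4 F1=3; commitIndex=4
Op 12: F1 acks idx 2 -> match: F0=4 F1=3; commitIndex=4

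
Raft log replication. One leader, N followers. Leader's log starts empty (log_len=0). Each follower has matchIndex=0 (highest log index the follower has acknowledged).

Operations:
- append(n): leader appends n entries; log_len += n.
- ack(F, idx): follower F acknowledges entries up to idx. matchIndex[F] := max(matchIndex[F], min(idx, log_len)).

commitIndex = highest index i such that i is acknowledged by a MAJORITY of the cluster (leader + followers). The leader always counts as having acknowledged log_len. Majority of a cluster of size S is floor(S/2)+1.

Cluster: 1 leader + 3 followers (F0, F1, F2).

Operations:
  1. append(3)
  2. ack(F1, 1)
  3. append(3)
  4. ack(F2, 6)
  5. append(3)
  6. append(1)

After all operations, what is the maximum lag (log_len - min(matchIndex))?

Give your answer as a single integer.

Op 1: append 3 -> log_len=3
Op 2: F1 acks idx 1 -> match: F0=0 F1=1 F2=0; commitIndex=0
Op 3: append 3 -> log_len=6
Op 4: F2 acks idx 6 -> match: F0=0 F1=1 F2=6; commitIndex=1
Op 5: append 3 -> log_len=9
Op 6: append 1 -> log_len=10

Answer: 10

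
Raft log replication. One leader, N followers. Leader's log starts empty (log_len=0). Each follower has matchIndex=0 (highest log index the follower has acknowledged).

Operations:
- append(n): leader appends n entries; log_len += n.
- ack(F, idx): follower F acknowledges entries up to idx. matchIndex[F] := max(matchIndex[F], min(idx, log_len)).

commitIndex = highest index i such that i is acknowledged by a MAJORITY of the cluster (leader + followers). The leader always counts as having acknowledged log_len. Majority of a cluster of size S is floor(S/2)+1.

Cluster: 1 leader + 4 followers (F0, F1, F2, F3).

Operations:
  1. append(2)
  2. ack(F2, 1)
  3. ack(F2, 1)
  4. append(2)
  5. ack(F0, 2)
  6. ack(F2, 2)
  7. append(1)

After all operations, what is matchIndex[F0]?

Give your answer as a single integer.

Answer: 2

Derivation:
Op 1: append 2 -> log_len=2
Op 2: F2 acks idx 1 -> match: F0=0 F1=0 F2=1 F3=0; commitIndex=0
Op 3: F2 acks idx 1 -> match: F0=0 F1=0 F2=1 F3=0; commitIndex=0
Op 4: append 2 -> log_len=4
Op 5: F0 acks idx 2 -> match: F0=2 F1=0 F2=1 F3=0; commitIndex=1
Op 6: F2 acks idx 2 -> match: F0=2 F1=0 F2=2 F3=0; commitIndex=2
Op 7: append 1 -> log_len=5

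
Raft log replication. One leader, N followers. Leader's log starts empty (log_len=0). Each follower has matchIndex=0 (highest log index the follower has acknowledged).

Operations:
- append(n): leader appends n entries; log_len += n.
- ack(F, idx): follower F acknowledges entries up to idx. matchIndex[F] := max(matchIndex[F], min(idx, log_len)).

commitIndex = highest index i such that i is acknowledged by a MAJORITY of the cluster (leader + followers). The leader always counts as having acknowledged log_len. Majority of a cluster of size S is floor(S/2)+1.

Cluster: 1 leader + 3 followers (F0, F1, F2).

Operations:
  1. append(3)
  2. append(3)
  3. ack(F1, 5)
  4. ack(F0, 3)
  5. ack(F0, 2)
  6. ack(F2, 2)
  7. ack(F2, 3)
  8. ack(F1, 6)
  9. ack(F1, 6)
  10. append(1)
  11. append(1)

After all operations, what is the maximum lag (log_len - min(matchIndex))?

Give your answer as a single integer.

Answer: 5

Derivation:
Op 1: append 3 -> log_len=3
Op 2: append 3 -> log_len=6
Op 3: F1 acks idx 5 -> match: F0=0 F1=5 F2=0; commitIndex=0
Op 4: F0 acks idx 3 -> match: F0=3 F1=5 F2=0; commitIndex=3
Op 5: F0 acks idx 2 -> match: F0=3 F1=5 F2=0; commitIndex=3
Op 6: F2 acks idx 2 -> match: F0=3 F1=5 F2=2; commitIndex=3
Op 7: F2 acks idx 3 -> match: F0=3 F1=5 F2=3; commitIndex=3
Op 8: F1 acks idx 6 -> match: F0=3 F1=6 F2=3; commitIndex=3
Op 9: F1 acks idx 6 -> match: F0=3 F1=6 F2=3; commitIndex=3
Op 10: append 1 -> log_len=7
Op 11: append 1 -> log_len=8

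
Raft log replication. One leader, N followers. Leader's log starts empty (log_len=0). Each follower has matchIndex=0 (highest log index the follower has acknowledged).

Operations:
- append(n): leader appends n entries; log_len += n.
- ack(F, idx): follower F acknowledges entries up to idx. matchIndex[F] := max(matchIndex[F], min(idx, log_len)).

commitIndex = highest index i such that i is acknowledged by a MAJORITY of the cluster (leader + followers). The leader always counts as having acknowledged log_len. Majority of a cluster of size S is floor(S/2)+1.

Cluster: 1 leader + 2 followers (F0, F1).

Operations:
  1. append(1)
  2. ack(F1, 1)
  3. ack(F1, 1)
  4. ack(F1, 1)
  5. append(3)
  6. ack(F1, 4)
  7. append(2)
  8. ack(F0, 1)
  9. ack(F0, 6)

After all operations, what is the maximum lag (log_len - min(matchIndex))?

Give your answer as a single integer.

Answer: 2

Derivation:
Op 1: append 1 -> log_len=1
Op 2: F1 acks idx 1 -> match: F0=0 F1=1; commitIndex=1
Op 3: F1 acks idx 1 -> match: F0=0 F1=1; commitIndex=1
Op 4: F1 acks idx 1 -> match: F0=0 F1=1; commitIndex=1
Op 5: append 3 -> log_len=4
Op 6: F1 acks idx 4 -> match: F0=0 F1=4; commitIndex=4
Op 7: append 2 -> log_len=6
Op 8: F0 acks idx 1 -> match: F0=1 F1=4; commitIndex=4
Op 9: F0 acks idx 6 -> match: F0=6 F1=4; commitIndex=6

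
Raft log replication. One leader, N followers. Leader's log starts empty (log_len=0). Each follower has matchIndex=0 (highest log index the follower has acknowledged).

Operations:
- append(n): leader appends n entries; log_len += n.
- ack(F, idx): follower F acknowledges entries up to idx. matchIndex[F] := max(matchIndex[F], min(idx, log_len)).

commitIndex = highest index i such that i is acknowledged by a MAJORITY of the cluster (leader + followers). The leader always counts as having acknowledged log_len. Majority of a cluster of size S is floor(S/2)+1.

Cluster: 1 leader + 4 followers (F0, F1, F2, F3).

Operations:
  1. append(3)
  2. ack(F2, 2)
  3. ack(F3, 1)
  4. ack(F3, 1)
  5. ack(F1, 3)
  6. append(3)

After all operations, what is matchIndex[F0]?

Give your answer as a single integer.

Answer: 0

Derivation:
Op 1: append 3 -> log_len=3
Op 2: F2 acks idx 2 -> match: F0=0 F1=0 F2=2 F3=0; commitIndex=0
Op 3: F3 acks idx 1 -> match: F0=0 F1=0 F2=2 F3=1; commitIndex=1
Op 4: F3 acks idx 1 -> match: F0=0 F1=0 F2=2 F3=1; commitIndex=1
Op 5: F1 acks idx 3 -> match: F0=0 F1=3 F2=2 F3=1; commitIndex=2
Op 6: append 3 -> log_len=6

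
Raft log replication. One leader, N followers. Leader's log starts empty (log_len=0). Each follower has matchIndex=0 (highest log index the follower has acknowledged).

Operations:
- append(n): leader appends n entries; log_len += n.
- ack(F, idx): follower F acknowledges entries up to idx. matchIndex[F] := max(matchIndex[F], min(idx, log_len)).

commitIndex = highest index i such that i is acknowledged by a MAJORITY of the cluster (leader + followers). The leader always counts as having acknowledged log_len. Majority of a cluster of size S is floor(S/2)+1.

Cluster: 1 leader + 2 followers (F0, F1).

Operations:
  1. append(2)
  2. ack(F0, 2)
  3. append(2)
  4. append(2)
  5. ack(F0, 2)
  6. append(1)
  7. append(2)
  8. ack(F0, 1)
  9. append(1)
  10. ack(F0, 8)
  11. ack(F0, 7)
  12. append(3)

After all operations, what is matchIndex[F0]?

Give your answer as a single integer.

Answer: 8

Derivation:
Op 1: append 2 -> log_len=2
Op 2: F0 acks idx 2 -> match: F0=2 F1=0; commitIndex=2
Op 3: append 2 -> log_len=4
Op 4: append 2 -> log_len=6
Op 5: F0 acks idx 2 -> match: F0=2 F1=0; commitIndex=2
Op 6: append 1 -> log_len=7
Op 7: append 2 -> log_len=9
Op 8: F0 acks idx 1 -> match: F0=2 F1=0; commitIndex=2
Op 9: append 1 -> log_len=10
Op 10: F0 acks idx 8 -> match: F0=8 F1=0; commitIndex=8
Op 11: F0 acks idx 7 -> match: F0=8 F1=0; commitIndex=8
Op 12: append 3 -> log_len=13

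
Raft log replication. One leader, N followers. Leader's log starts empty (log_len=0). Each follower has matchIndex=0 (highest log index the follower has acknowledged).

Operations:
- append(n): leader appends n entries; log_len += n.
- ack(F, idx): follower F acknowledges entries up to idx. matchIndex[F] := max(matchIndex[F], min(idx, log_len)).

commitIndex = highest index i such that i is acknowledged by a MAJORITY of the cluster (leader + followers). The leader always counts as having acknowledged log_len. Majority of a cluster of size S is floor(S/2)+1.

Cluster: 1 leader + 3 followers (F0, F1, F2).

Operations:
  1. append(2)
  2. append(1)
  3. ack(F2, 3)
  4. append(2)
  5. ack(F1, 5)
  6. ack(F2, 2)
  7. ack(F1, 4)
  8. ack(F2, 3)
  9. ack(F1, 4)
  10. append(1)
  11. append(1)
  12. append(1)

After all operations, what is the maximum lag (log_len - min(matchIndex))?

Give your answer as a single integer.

Answer: 8

Derivation:
Op 1: append 2 -> log_len=2
Op 2: append 1 -> log_len=3
Op 3: F2 acks idx 3 -> match: F0=0 F1=0 F2=3; commitIndex=0
Op 4: append 2 -> log_len=5
Op 5: F1 acks idx 5 -> match: F0=0 F1=5 F2=3; commitIndex=3
Op 6: F2 acks idx 2 -> match: F0=0 F1=5 F2=3; commitIndex=3
Op 7: F1 acks idx 4 -> match: F0=0 F1=5 F2=3; commitIndex=3
Op 8: F2 acks idx 3 -> match: F0=0 F1=5 F2=3; commitIndex=3
Op 9: F1 acks idx 4 -> match: F0=0 F1=5 F2=3; commitIndex=3
Op 10: append 1 -> log_len=6
Op 11: append 1 -> log_len=7
Op 12: append 1 -> log_len=8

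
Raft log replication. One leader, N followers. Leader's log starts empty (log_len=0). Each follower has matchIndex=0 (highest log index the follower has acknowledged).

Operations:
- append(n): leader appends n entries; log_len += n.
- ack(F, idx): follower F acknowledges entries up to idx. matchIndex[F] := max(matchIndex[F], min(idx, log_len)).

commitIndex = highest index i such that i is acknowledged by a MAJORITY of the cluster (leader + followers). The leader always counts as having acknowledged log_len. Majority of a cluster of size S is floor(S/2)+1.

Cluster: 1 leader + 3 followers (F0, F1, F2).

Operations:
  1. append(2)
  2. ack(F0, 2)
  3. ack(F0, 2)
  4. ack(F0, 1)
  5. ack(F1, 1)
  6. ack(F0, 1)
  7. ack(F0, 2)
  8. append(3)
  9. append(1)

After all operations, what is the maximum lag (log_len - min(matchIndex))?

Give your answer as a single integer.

Op 1: append 2 -> log_len=2
Op 2: F0 acks idx 2 -> match: F0=2 F1=0 F2=0; commitIndex=0
Op 3: F0 acks idx 2 -> match: F0=2 F1=0 F2=0; commitIndex=0
Op 4: F0 acks idx 1 -> match: F0=2 F1=0 F2=0; commitIndex=0
Op 5: F1 acks idx 1 -> match: F0=2 F1=1 F2=0; commitIndex=1
Op 6: F0 acks idx 1 -> match: F0=2 F1=1 F2=0; commitIndex=1
Op 7: F0 acks idx 2 -> match: F0=2 F1=1 F2=0; commitIndex=1
Op 8: append 3 -> log_len=5
Op 9: append 1 -> log_len=6

Answer: 6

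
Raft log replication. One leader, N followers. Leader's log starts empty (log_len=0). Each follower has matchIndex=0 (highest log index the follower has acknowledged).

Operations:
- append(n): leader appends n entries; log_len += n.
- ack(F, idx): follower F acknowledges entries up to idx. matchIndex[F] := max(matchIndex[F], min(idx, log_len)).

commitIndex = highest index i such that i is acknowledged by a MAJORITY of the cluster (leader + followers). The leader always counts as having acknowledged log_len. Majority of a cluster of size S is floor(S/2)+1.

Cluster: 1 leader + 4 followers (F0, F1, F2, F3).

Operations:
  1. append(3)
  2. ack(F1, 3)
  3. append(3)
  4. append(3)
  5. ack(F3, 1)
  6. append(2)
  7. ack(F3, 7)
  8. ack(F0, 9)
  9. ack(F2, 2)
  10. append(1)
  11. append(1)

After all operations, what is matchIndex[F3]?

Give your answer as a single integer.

Op 1: append 3 -> log_len=3
Op 2: F1 acks idx 3 -> match: F0=0 F1=3 F2=0 F3=0; commitIndex=0
Op 3: append 3 -> log_len=6
Op 4: append 3 -> log_len=9
Op 5: F3 acks idx 1 -> match: F0=0 F1=3 F2=0 F3=1; commitIndex=1
Op 6: append 2 -> log_len=11
Op 7: F3 acks idx 7 -> match: F0=0 F1=3 F2=0 F3=7; commitIndex=3
Op 8: F0 acks idx 9 -> match: F0=9 F1=3 F2=0 F3=7; commitIndex=7
Op 9: F2 acks idx 2 -> match: F0=9 F1=3 F2=2 F3=7; commitIndex=7
Op 10: append 1 -> log_len=12
Op 11: append 1 -> log_len=13

Answer: 7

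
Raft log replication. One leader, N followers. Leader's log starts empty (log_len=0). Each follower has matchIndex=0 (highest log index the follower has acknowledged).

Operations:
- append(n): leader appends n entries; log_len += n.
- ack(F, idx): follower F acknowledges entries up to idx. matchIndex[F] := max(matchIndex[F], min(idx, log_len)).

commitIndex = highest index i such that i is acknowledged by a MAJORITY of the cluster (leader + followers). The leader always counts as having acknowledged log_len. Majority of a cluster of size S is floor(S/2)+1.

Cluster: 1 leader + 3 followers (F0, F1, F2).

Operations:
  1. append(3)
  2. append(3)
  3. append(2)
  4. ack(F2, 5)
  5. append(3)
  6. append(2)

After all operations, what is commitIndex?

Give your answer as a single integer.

Answer: 0

Derivation:
Op 1: append 3 -> log_len=3
Op 2: append 3 -> log_len=6
Op 3: append 2 -> log_len=8
Op 4: F2 acks idx 5 -> match: F0=0 F1=0 F2=5; commitIndex=0
Op 5: append 3 -> log_len=11
Op 6: append 2 -> log_len=13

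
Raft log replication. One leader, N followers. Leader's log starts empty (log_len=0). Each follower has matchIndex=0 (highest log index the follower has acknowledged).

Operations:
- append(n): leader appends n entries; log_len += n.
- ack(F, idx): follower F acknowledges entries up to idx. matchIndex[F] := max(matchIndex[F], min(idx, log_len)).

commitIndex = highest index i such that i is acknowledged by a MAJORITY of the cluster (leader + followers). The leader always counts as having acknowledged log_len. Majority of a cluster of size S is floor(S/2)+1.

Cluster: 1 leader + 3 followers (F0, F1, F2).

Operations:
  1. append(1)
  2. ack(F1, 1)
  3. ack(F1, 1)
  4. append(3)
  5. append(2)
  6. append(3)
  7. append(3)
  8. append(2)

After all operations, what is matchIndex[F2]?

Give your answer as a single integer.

Op 1: append 1 -> log_len=1
Op 2: F1 acks idx 1 -> match: F0=0 F1=1 F2=0; commitIndex=0
Op 3: F1 acks idx 1 -> match: F0=0 F1=1 F2=0; commitIndex=0
Op 4: append 3 -> log_len=4
Op 5: append 2 -> log_len=6
Op 6: append 3 -> log_len=9
Op 7: append 3 -> log_len=12
Op 8: append 2 -> log_len=14

Answer: 0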